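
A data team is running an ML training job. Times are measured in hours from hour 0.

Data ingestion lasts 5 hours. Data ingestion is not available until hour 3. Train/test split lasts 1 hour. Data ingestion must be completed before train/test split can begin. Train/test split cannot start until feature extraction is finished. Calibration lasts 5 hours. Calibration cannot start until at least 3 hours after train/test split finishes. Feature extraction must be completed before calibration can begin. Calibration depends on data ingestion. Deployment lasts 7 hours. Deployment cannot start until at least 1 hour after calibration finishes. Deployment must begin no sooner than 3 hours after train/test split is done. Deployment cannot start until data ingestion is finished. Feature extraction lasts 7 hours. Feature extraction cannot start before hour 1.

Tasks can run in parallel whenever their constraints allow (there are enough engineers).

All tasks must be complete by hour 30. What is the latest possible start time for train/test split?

Deployment must finish by hour 30; it takes 7 hours, so it must start by 30 − 7 = hour 23.
Since deployment (must start by hour 23, minus 1-hour gap → hour 22) depends on it, calibration must finish by hour 22. Backing off its 5-hour duration gives a latest start of hour 17.
For train/test split: calibration (must start by hour 17, minus 3-hour gap → hour 14); deployment (must start by hour 23, minus 3-hour gap → hour 20). The most restrictive is hour 14; with a 1-hour duration, train/test split must start by hour 13.

13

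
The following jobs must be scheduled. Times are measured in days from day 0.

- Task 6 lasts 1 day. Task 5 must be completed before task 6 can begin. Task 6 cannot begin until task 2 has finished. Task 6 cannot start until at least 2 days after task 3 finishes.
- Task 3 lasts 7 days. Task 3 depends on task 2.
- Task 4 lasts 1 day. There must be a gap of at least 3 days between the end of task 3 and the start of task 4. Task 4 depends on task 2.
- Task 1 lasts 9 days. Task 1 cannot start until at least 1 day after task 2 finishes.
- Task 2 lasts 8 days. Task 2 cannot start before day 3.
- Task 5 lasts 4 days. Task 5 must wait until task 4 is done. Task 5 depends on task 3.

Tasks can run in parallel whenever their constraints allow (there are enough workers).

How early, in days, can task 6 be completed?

Task 2 waits on its own release at day 3, so it starts at day 3 and finishes at 3 + 8 = day 11.
Task 3 waits on task 2 (finishes day 11), so it starts at day 11 and finishes at 11 + 7 = day 18.
Task 4 cannot start until task 3 (finishes day 18, plus 3-day gap → day 21); task 2 (finishes day 11). The controlling bound is day 21, so task 4 finishes at 21 + 1 = day 22.
For task 5: task 4 (finishes day 22); task 3 (finishes day 18). Taking the maximum gives a start of day 22, and it finishes at 22 + 4 = day 26.
Task 6 has to wait for task 5 (finishes day 26); task 2 (finishes day 11); task 3 (finishes day 18, plus 2-day gap → day 20). The latest of these is day 26, so task 6 runs day 26 to 26 + 1 = day 27.

27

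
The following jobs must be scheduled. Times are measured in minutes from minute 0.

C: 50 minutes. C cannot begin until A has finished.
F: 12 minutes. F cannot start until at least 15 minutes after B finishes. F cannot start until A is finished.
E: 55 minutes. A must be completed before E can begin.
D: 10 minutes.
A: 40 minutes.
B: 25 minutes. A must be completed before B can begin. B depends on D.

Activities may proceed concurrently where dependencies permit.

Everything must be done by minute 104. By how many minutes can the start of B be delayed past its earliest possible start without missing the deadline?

D has no prerequisites, so it starts at minute 0 and finishes at minute 10.
Nothing blocks A, so it runs from minute 0 to minute 40.
For B: A (finishes minute 40); D (finishes minute 10). Taking the maximum gives a start of minute 40, and it finishes at 40 + 25 = minute 65.

Working backward from the deadline:
F has no dependents, so it just needs to finish by minute 104. Starting by 104 − 12 = minute 92 achieves that.
Since F (must start by minute 92, minus 15-minute gap → minute 77) depends on it, B must finish by minute 77. Backing off its 25-minute duration gives a latest start of minute 52.
So B can start as early as minute 40 and as late as minute 52, giving 52 − 40 = 12 minutes of slack.

12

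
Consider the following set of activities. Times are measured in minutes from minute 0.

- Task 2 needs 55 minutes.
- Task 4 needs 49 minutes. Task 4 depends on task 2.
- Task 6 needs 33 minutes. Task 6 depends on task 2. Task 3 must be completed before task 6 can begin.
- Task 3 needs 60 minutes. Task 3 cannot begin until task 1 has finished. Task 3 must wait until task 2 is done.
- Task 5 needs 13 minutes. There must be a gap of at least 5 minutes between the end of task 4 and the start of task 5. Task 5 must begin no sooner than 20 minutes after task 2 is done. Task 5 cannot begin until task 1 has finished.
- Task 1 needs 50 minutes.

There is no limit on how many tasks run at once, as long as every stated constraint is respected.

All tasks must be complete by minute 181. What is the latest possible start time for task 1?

Task 6 must finish by minute 181; it takes 33 minutes, so it must start by 181 − 33 = minute 148.
Task 3 has to be done before task 6 (must start by minute 148). That means finishing by minute 148, i.e. starting by 148 − 60 = minute 88.
Nothing follows task 5; the deadline of minute 181 is its only limit. It must start by 181 − 13 = minute 168.
Task 1 feeds task 3 (must start by minute 88); task 5 (must start by minute 168). Taking the minimum, task 1 must finish by minute 88 and start by 88 − 50 = minute 38.

38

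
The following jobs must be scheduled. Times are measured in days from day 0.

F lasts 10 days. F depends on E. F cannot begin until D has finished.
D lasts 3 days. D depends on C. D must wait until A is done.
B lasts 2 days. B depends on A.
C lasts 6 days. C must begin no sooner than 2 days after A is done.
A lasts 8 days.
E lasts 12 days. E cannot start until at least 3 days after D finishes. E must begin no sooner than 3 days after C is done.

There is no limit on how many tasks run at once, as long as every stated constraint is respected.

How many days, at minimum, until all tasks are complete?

44

A has no prerequisites, so it starts at day 0 and finishes at day 8.
After A (finishes day 8, plus 2-day gap → day 10), C can start at day 10 and finishes at day 16.
D cannot start until C (finishes day 16); A (finishes day 8). The controlling bound is day 16, so D finishes at 16 + 3 = day 19.
E cannot start until D (finishes day 19, plus 3-day gap → day 22); C (finishes day 16, plus 3-day gap → day 19). The controlling bound is day 22, so E finishes at 22 + 12 = day 34.
F cannot start until E (finishes day 34); D (finishes day 19). The controlling bound is day 34, so F finishes at 34 + 10 = day 44.
B waits on A (finishes day 8), so it starts at day 8 and finishes at 8 + 2 = day 10.
All tasks are finished once the last one completes. Finish times: A at 8, B at 10, C at 16, D at 19, E at 34, F at 44. The latest is day 44.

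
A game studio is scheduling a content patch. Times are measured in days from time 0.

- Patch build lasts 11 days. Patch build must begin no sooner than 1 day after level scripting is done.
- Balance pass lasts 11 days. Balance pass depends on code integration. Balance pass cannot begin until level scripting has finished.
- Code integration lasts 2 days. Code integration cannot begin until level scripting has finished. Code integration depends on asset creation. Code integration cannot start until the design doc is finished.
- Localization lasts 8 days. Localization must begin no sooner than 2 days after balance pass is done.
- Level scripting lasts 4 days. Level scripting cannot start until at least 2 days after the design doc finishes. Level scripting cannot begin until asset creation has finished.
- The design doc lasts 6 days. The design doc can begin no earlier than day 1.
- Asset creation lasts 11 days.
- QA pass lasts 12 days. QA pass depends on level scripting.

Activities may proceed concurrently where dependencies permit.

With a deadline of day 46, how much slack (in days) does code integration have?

Asset creation has no prerequisites, so it starts at day 0 and finishes at day 11.
The design doc waits on its own release at day 1, so it starts at day 1 and finishes at 1 + 6 = day 7.
Level scripting has to wait for the design doc (finishes day 7, plus 2-day gap → day 9); asset creation (finishes day 11). The latest of these is day 11, so level scripting runs day 11 to 11 + 4 = day 15.
Code integration cannot start until level scripting (finishes day 15); asset creation (finishes day 11); the design doc (finishes day 7). The controlling bound is day 15, so code integration finishes at 15 + 2 = day 17.

Working backward from the deadline:
To finish by day 46, localization (duration 8) must start no later than day 38.
Balance pass has to be done before localization (must start by day 38, minus 2-day gap → day 36). That means finishing by day 36, i.e. starting by 36 − 11 = day 25.
Code integration has to be done before balance pass (must start by day 25). That means finishing by day 25, i.e. starting by 25 − 2 = day 23.
So code integration can start as early as day 15 and as late as day 23, giving 23 − 15 = 8 days of slack.

8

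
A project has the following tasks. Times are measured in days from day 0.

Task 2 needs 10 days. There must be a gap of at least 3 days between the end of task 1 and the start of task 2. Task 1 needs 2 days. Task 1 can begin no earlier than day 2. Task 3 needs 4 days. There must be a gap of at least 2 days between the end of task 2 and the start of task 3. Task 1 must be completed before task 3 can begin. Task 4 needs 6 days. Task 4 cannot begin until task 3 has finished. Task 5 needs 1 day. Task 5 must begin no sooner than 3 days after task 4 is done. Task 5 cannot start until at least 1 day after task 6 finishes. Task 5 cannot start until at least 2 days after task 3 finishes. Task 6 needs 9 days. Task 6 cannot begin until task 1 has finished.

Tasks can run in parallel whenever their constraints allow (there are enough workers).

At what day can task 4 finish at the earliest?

After its own release at day 2, task 1 can start at day 2 and finishes at day 4.
Task 2 waits on task 1 (finishes day 4, plus 3-day gap → day 7), so it starts at day 7 and finishes at 7 + 10 = day 17.
Task 3 cannot start until task 2 (finishes day 17, plus 2-day gap → day 19); task 1 (finishes day 4). The controlling bound is day 19, so task 3 finishes at 19 + 4 = day 23.
Task 4 cannot begin until task 3 (finishes day 23). It runs from day 23 to 23 + 6 = day 29.

29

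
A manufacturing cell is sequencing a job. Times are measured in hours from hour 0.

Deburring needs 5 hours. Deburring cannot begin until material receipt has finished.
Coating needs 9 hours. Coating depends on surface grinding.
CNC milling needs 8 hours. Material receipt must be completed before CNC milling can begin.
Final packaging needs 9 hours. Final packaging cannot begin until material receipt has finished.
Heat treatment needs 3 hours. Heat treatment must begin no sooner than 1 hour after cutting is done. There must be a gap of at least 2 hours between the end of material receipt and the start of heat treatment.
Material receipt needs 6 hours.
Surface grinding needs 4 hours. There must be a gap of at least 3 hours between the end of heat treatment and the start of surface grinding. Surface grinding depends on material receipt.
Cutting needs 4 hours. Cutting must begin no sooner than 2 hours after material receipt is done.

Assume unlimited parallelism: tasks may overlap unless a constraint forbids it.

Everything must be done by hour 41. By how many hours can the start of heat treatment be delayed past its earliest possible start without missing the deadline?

9

Material receipt has no prerequisites, so it starts at hour 0 and finishes at hour 6.
Cutting cannot begin until material receipt (finishes hour 6, plus 2-hour gap → hour 8). It runs from hour 8 to 8 + 4 = hour 12.
Heat treatment has to wait for cutting (finishes hour 12, plus 1-hour gap → hour 13); material receipt (finishes hour 6, plus 2-hour gap → hour 8). The latest of these is hour 13, so heat treatment runs hour 13 to 13 + 3 = hour 16.

Working backward from the deadline:
To finish by hour 41, coating (duration 9) must start no later than hour 32.
Since coating (must start by hour 32) depends on it, surface grinding must finish by hour 32. Backing off its 4-hour duration gives a latest start of hour 28.
Heat treatment must finish before surface grinding (must start by hour 28, minus 3-hour gap → hour 25). With a 3-hour duration, heat treatment must start by 25 − 3 = hour 22.
So heat treatment can start as early as hour 13 and as late as hour 22, giving 22 − 13 = 9 hours of slack.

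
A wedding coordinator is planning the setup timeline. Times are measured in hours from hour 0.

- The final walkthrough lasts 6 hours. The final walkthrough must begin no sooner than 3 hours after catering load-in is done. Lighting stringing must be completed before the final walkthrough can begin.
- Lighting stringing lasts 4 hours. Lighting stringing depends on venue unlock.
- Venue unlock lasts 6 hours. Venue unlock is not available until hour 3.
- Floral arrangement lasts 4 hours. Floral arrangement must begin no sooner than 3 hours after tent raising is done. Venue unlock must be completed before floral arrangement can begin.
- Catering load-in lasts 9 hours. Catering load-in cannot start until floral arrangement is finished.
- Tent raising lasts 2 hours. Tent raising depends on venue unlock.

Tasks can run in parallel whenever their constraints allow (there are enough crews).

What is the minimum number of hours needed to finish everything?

Venue unlock cannot begin until its own release at hour 3. It runs from hour 3 to 3 + 6 = hour 9.
Lighting stringing cannot begin until venue unlock (finishes hour 9). It runs from hour 9 to 9 + 4 = hour 13.
Tent raising cannot begin until venue unlock (finishes hour 9). It runs from hour 9 to 9 + 2 = hour 11.
Floral arrangement needs all of tent raising (finishes hour 11, plus 3-hour gap → hour 14); venue unlock (finishes hour 9). That puts its earliest start at hour 14; it finishes at 14 + 4 = hour 18.
Catering load-in cannot begin until floral arrangement (finishes hour 18). It runs from hour 18 to 18 + 9 = hour 27.
For the final walkthrough: catering load-in (finishes hour 27, plus 3-hour gap → hour 30); lighting stringing (finishes hour 13). Taking the maximum gives a start of hour 30, and it finishes at 30 + 6 = hour 36.
All tasks are finished once the last one completes. Finish times: Venue unlock at 9, Tent raising at 11, Floral arrangement at 18, Lighting stringing at 13, Catering load-in at 27, The final walkthrough at 36. The latest is hour 36.

36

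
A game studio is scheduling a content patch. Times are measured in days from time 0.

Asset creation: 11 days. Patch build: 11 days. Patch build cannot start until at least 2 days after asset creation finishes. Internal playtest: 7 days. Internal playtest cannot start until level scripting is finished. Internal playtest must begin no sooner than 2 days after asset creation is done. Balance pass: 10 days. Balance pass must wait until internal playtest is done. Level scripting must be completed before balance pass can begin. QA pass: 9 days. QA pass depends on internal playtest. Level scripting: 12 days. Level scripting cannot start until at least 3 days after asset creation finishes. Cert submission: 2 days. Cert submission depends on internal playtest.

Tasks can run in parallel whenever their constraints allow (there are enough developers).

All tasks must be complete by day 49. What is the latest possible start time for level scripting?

Nothing follows balance pass; the deadline of day 49 is its only limit. It must start by 49 − 10 = day 39.
QA pass must finish by day 49; it takes 9 days, so it must start by 49 − 9 = day 40.
Nothing follows cert submission; the deadline of day 49 is its only limit. It must start by 49 − 2 = day 47.
Internal playtest must finish in time for balance pass (must start by day 39); QA pass (must start by day 40); cert submission (must start by day 47). The tightest is day 39, so internal playtest must start by 39 − 7 = day 32.
Level scripting feeds internal playtest (must start by day 32); balance pass (must start by day 39). Taking the minimum, level scripting must finish by day 32 and start by 32 − 12 = day 20.

20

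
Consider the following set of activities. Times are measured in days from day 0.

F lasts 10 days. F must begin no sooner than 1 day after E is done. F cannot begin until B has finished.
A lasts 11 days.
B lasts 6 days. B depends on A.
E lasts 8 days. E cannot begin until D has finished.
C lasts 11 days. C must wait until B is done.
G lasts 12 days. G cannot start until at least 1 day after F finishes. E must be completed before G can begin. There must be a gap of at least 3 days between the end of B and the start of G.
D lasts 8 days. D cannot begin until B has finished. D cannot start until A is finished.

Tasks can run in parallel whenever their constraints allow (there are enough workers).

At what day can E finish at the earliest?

Nothing blocks A, so it runs from day 0 to day 11.
B waits on A (finishes day 11), so it starts at day 11 and finishes at 11 + 6 = day 17.
D needs all of B (finishes day 17); A (finishes day 11). That puts its earliest start at day 17; it finishes at 17 + 8 = day 25.
After D (finishes day 25), E can start at day 25 and finishes at day 33.

33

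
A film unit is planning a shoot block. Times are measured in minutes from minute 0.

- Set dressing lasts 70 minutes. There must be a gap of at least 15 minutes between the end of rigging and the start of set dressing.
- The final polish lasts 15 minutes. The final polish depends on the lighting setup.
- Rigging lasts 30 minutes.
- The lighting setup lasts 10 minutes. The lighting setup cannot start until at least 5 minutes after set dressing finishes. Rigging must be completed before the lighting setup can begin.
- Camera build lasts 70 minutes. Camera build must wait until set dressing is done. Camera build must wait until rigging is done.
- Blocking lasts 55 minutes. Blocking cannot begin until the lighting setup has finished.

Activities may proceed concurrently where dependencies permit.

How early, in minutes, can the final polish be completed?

145

Rigging can start immediately at minute 0; it finishes at minute 30.
Set dressing waits on rigging (finishes minute 30, plus 15-minute gap → minute 45), so it starts at minute 45 and finishes at 45 + 70 = minute 115.
The lighting setup has to wait for set dressing (finishes minute 115, plus 5-minute gap → minute 120); rigging (finishes minute 30). The latest of these is minute 120, so the lighting setup runs minute 120 to 120 + 10 = minute 130.
The final polish waits on the lighting setup (finishes minute 130), so it starts at minute 130 and finishes at 130 + 15 = minute 145.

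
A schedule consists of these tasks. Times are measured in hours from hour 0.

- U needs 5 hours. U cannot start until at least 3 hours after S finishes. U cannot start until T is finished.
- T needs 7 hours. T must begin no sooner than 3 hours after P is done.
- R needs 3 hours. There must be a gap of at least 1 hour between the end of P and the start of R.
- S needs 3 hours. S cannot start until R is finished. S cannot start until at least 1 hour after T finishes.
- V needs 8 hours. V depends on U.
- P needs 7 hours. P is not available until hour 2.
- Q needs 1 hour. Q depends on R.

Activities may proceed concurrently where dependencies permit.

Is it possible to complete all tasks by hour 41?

Yes

P waits on its own release at hour 2, so it starts at hour 2 and finishes at 2 + 7 = hour 9.
T waits on P (finishes hour 9, plus 3-hour gap → hour 12), so it starts at hour 12 and finishes at 12 + 7 = hour 19.
R cannot begin until P (finishes hour 9, plus 1-hour gap → hour 10). It runs from hour 10 to 10 + 3 = hour 13.
S cannot start until R (finishes hour 13); T (finishes hour 19, plus 1-hour gap → hour 20). The controlling bound is hour 20, so S finishes at 20 + 3 = hour 23.
For U: S (finishes hour 23, plus 3-hour gap → hour 26); T (finishes hour 19). Taking the maximum gives a start of hour 26, and it finishes at 26 + 5 = hour 31.
V waits on U (finishes hour 31), so it starts at hour 31 and finishes at 31 + 8 = hour 39.
Q waits on R (finishes hour 13), so it starts at hour 13 and finishes at 13 + 1 = hour 14.
Every task is finished by hour 39, which is no later than the deadline of 41, so the schedule is feasible.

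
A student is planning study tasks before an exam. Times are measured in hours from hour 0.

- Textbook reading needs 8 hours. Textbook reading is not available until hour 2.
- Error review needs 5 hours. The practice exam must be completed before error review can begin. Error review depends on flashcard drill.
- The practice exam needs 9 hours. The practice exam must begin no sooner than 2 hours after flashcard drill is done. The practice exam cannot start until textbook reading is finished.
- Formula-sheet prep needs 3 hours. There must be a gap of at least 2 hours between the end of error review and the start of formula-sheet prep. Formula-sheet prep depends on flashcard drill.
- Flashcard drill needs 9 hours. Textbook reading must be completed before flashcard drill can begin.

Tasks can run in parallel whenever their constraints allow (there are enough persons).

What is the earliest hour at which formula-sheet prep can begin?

After its own release at hour 2, textbook reading can start at hour 2 and finishes at hour 10.
After textbook reading (finishes hour 10), flashcard drill can start at hour 10 and finishes at hour 19.
The practice exam needs all of flashcard drill (finishes hour 19, plus 2-hour gap → hour 21); textbook reading (finishes hour 10). That puts its earliest start at hour 21; it finishes at 21 + 9 = hour 30.
Error review needs all of the practice exam (finishes hour 30); flashcard drill (finishes hour 19). That puts its earliest start at hour 30; it finishes at 30 + 5 = hour 35.
Formula-sheet prep waits on error review (finishes hour 35, plus 2-hour gap → hour 37); flashcard drill (finishes hour 19). The latest of these is hour 37, which is the earliest formula-sheet prep can start.

37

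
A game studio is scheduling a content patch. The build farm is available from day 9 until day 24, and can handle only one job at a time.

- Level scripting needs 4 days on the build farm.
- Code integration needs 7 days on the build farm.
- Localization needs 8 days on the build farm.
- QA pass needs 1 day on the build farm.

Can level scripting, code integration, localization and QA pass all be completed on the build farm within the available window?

The build farm window is 24 − 9 = 15 days.
Running back to back, the jobs need 4 + 7 + 8 + 1 = 20 days on the build farm.
Since 20 > 15, they cannot all fit.

No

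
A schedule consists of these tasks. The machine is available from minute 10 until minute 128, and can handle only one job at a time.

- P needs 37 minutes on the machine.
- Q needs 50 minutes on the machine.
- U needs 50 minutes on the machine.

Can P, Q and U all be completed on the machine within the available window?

The machine window is 128 − 10 = 118 minutes.
Running back to back, the jobs need 37 + 50 + 50 = 137 minutes on the machine.
Since 137 > 118, they cannot all fit.

No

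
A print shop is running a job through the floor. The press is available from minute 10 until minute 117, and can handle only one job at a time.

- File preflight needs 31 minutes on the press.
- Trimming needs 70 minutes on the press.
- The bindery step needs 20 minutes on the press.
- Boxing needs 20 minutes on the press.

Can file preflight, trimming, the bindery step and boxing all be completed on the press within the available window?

No

The press window is 117 − 10 = 107 minutes.
Running back to back, the jobs need 31 + 70 + 20 + 20 = 141 minutes on the press.
Since 141 > 107, they cannot all fit.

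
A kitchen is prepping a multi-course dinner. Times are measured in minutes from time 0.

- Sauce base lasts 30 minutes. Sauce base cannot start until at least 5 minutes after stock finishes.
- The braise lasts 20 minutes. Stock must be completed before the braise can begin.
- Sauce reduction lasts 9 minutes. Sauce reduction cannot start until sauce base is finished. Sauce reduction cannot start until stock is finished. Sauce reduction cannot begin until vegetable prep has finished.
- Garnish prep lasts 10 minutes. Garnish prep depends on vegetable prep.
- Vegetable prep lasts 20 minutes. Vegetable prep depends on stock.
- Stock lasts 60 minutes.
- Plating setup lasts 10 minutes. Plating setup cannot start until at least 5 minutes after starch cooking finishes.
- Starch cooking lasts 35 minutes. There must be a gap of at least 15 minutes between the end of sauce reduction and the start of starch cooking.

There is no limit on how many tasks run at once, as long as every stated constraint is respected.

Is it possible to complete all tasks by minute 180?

Yes

Nothing blocks stock, so it runs from minute 0 to minute 60.
Vegetable prep waits on stock (finishes minute 60), so it starts at minute 60 and finishes at 60 + 20 = minute 80.
Garnish prep cannot begin until vegetable prep (finishes minute 80). It runs from minute 80 to 80 + 10 = minute 90.
The braise waits on stock (finishes minute 60), so it starts at minute 60 and finishes at 60 + 20 = minute 80.
Sauce base waits on stock (finishes minute 60, plus 5-minute gap → minute 65), so it starts at minute 65 and finishes at 65 + 30 = minute 95.
Sauce reduction cannot start until sauce base (finishes minute 95); stock (finishes minute 60); vegetable prep (finishes minute 80). The controlling bound is minute 95, so sauce reduction finishes at 95 + 9 = minute 104.
Starch cooking waits on sauce reduction (finishes minute 104, plus 15-minute gap → minute 119), so it starts at minute 119 and finishes at 119 + 35 = minute 154.
Plating setup cannot begin until starch cooking (finishes minute 154, plus 5-minute gap → minute 159). It runs from minute 159 to 159 + 10 = minute 169.
Every task is finished by minute 169, which is no later than the deadline of 180, so the schedule is feasible.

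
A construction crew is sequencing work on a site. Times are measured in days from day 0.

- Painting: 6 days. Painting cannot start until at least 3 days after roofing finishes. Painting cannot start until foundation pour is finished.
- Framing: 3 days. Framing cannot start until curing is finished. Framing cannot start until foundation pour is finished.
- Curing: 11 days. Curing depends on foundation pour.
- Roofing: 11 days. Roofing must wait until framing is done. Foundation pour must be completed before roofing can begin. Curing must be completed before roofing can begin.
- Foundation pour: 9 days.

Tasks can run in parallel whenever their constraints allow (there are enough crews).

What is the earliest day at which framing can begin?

20

Foundation pour has no prerequisites, so it starts at day 0 and finishes at day 9.
Curing waits on foundation pour (finishes day 9), so it starts at day 9 and finishes at 9 + 11 = day 20.
Framing waits on curing (finishes day 20); foundation pour (finishes day 9). The latest of these is day 20, which is the earliest framing can start.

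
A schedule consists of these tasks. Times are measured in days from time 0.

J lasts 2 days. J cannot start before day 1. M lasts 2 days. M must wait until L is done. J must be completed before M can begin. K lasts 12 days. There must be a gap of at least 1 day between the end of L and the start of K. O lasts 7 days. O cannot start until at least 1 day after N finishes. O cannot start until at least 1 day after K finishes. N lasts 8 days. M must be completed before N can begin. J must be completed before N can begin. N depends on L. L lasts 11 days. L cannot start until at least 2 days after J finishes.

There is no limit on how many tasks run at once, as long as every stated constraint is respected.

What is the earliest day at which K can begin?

J waits on its own release at day 1, so it starts at day 1 and finishes at 1 + 2 = day 3.
L cannot begin until J (finishes day 3, plus 2-day gap → day 5). It runs from day 5 to 5 + 11 = day 16.
K waits on L (finishes day 16, plus 1-day gap → day 17), so the earliest it can start is day 17.

17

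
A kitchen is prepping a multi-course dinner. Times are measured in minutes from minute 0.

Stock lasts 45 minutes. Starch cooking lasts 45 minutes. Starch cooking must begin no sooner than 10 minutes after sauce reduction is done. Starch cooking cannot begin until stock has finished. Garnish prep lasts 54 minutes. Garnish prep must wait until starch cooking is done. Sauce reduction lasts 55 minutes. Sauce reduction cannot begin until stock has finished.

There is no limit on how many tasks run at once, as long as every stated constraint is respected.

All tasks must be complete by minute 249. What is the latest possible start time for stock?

40

Nothing follows garnish prep; the deadline of minute 249 is its only limit. It must start by 249 − 54 = minute 195.
Starch cooking has to be done before garnish prep (must start by minute 195). That means finishing by minute 195, i.e. starting by 195 − 45 = minute 150.
Sauce reduction must finish before starch cooking (must start by minute 150, minus 10-minute gap → minute 140). With a 55-minute duration, sauce reduction must start by 140 − 55 = minute 85.
Stock must finish in time for sauce reduction (must start by minute 85); starch cooking (must start by minute 150). The tightest is minute 85, so stock must start by 85 − 45 = minute 40.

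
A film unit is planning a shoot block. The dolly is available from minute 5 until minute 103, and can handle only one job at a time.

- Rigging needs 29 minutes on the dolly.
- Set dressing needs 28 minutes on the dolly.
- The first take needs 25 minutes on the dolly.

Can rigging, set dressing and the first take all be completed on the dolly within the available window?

The dolly window is 103 − 5 = 98 minutes.
Running back to back, the jobs need 29 + 28 + 25 = 82 minutes on the dolly.
Since 82 ≤ 98, they fit within the window.

Yes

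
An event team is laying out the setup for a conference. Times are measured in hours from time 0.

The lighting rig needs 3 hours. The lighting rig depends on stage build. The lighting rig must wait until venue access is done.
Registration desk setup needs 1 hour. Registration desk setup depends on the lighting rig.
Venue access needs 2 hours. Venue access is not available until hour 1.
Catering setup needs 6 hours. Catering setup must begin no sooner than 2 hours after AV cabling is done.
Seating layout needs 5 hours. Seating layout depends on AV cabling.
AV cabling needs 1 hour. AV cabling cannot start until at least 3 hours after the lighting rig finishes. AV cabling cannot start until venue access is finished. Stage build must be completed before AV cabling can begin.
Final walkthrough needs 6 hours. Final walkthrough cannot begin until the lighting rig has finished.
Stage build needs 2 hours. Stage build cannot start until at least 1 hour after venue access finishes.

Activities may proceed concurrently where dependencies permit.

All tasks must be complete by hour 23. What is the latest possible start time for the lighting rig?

8

Nothing follows seating layout; the deadline of hour 23 is its only limit. It must start by 23 − 5 = hour 18.
Catering setup has no dependents, so it just needs to finish by hour 23. Starting by 23 − 6 = hour 17 achieves that.
For AV cabling: seating layout (must start by hour 18); catering setup (must start by hour 17, minus 2-hour gap → hour 15). The most restrictive is hour 15; with a 1-hour duration, AV cabling must start by hour 14.
Registration desk setup must finish by hour 23; it takes 1 hour, so it must start by 23 − 1 = hour 22.
Final walkthrough must finish by hour 23; it takes 6 hours, so it must start by 23 − 6 = hour 17.
For the lighting rig: AV cabling (must start by hour 14, minus 3-hour gap → hour 11); registration desk setup (must start by hour 22); final walkthrough (must start by hour 17). The most restrictive is hour 11; with a 3-hour duration, the lighting rig must start by hour 8.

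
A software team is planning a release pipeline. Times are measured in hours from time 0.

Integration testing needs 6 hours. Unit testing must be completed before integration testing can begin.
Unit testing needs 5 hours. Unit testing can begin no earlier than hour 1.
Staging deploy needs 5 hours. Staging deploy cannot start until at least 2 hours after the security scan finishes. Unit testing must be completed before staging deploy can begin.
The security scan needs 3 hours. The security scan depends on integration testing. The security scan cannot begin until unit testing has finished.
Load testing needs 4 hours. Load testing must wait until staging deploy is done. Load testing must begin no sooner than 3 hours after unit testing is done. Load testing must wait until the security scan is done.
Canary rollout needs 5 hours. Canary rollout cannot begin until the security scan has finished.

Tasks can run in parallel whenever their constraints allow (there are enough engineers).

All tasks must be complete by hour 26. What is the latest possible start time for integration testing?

Nothing follows load testing; the deadline of hour 26 is its only limit. It must start by 26 − 4 = hour 22.
Staging deploy must finish before load testing (must start by hour 22). With a 5-hour duration, staging deploy must start by 22 − 5 = hour 17.
Canary rollout must finish by hour 26; it takes 5 hours, so it must start by 26 − 5 = hour 21.
The security scan must finish in time for staging deploy (must start by hour 17, minus 2-hour gap → hour 15); canary rollout (must start by hour 21); load testing (must start by hour 22). The tightest is hour 15, so the security scan must start by 15 − 3 = hour 12.
Since the security scan (must start by hour 12) depends on it, integration testing must finish by hour 12. Backing off its 6-hour duration gives a latest start of hour 6.

6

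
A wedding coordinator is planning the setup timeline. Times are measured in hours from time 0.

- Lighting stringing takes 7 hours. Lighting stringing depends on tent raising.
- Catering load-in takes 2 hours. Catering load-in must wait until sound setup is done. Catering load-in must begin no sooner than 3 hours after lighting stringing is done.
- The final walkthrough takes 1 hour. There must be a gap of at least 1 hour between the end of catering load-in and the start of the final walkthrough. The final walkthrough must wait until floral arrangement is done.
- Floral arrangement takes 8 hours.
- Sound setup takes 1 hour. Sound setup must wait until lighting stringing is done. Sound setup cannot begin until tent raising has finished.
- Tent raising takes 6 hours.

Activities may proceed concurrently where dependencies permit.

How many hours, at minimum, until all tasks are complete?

20

Floral arrangement has no prerequisites, so it starts at hour 0 and finishes at hour 8.
Tent raising can start immediately at hour 0; it finishes at hour 6.
Lighting stringing cannot begin until tent raising (finishes hour 6). It runs from hour 6 to 6 + 7 = hour 13.
Sound setup has to wait for lighting stringing (finishes hour 13); tent raising (finishes hour 6). The latest of these is hour 13, so sound setup runs hour 13 to 13 + 1 = hour 14.
For catering load-in: sound setup (finishes hour 14); lighting stringing (finishes hour 13, plus 3-hour gap → hour 16). Taking the maximum gives a start of hour 16, and it finishes at 16 + 2 = hour 18.
For the final walkthrough: catering load-in (finishes hour 18, plus 1-hour gap → hour 19); floral arrangement (finishes hour 8). Taking the maximum gives a start of hour 19, and it finishes at 19 + 1 = hour 20.
All tasks are finished once the last one completes. Finish times: Tent raising at 6, Floral arrangement at 8, Lighting stringing at 13, Sound setup at 14, Catering load-in at 18, The final walkthrough at 20. The latest is hour 20.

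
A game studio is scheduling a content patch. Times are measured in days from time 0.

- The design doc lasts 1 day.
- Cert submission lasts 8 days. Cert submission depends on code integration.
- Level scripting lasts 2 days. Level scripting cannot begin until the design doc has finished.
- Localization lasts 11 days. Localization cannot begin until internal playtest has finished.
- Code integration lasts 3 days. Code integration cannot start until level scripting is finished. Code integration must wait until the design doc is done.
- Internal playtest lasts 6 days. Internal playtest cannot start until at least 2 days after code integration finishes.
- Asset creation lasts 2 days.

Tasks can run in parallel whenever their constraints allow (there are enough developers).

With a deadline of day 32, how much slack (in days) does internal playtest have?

7

The design doc can start immediately at day 0; it finishes at day 1.
Level scripting cannot begin until the design doc (finishes day 1). It runs from day 1 to 1 + 2 = day 3.
Code integration needs all of level scripting (finishes day 3); the design doc (finishes day 1). That puts its earliest start at day 3; it finishes at 3 + 3 = day 6.
Internal playtest waits on code integration (finishes day 6, plus 2-day gap → day 8), so it starts at day 8 and finishes at 8 + 6 = day 14.

Working backward from the deadline:
Nothing follows localization; the deadline of day 32 is its only limit. It must start by 32 − 11 = day 21.
Internal playtest feeds into localization (must start by day 21); so internal playtest must finish by day 21 and therefore start by day 15.
So internal playtest can start as early as day 8 and as late as day 15, giving 15 − 8 = 7 days of slack.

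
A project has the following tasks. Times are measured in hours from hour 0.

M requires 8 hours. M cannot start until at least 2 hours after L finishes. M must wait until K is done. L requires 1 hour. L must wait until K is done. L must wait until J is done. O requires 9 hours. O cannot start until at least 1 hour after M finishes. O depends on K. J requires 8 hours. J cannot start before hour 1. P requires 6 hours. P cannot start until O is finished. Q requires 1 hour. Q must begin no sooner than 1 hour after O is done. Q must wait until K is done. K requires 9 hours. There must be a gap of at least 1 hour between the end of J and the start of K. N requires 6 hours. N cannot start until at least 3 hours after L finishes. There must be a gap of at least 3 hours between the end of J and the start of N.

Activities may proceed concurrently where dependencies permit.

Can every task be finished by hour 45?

J cannot begin until its own release at hour 1. It runs from hour 1 to 1 + 8 = hour 9.
K waits on J (finishes hour 9, plus 1-hour gap → hour 10), so it starts at hour 10 and finishes at 10 + 9 = hour 19.
For L: K (finishes hour 19); J (finishes hour 9). Taking the maximum gives a start of hour 19, and it finishes at 19 + 1 = hour 20.
N has to wait for L (finishes hour 20, plus 3-hour gap → hour 23); J (finishes hour 9, plus 3-hour gap → hour 12). The latest of these is hour 23, so N runs hour 23 to 23 + 6 = hour 29.
M has to wait for L (finishes hour 20, plus 2-hour gap → hour 22); K (finishes hour 19). The latest of these is hour 22, so M runs hour 22 to 22 + 8 = hour 30.
For O: M (finishes hour 30, plus 1-hour gap → hour 31); K (finishes hour 19). Taking the maximum gives a start of hour 31, and it finishes at 31 + 9 = hour 40.
Q needs all of O (finishes hour 40, plus 1-hour gap → hour 41); K (finishes hour 19). That puts its earliest start at hour 41; it finishes at 41 + 1 = hour 42.
After O (finishes hour 40), P can start at hour 40 and finishes at hour 46.
The earliest everything can be done is hour 46, which is after the deadline of 45, so it is not possible.

No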